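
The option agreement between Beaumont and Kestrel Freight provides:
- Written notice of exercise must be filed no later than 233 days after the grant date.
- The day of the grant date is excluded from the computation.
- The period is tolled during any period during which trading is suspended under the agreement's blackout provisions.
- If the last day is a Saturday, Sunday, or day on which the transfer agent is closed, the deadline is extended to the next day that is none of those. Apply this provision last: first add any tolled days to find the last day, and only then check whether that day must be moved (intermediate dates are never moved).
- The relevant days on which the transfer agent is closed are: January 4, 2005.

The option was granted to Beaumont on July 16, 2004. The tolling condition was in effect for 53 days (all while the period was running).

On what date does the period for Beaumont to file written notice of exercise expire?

April 28, 2005

233 days after July 16, 2004 is March 6, 2005.
Tolling adds 53 days: March 6, 2005 + 53 days = April 28, 2005.
April 28, 2005 is a Thursday and not a day on which the transfer agent is closed, so no extension applies.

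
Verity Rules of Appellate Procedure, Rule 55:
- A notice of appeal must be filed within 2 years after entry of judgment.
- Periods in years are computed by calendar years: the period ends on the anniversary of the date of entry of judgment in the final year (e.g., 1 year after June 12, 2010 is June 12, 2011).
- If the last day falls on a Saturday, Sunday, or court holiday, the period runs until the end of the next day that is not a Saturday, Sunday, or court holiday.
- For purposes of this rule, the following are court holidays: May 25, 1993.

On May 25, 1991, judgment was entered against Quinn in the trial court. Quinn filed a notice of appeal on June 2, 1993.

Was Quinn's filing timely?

2 years after May 25, 1991 is May 25, 1993.
May 25, 1993 is a listed holiday. The next qualifying day is May 26, 1993.
The deadline is May 26, 1993; the filing on June 2, 1993 is after that date.

No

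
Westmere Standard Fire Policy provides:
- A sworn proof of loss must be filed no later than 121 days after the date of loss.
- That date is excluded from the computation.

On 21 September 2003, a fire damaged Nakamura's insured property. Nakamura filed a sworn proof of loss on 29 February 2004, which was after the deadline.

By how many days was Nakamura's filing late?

121 days after 21 September 2003 is January 20, 2004.
The deadline is January 20, 2004; from January 20, 2004 to February 29, 2004 is 40 days.

40 days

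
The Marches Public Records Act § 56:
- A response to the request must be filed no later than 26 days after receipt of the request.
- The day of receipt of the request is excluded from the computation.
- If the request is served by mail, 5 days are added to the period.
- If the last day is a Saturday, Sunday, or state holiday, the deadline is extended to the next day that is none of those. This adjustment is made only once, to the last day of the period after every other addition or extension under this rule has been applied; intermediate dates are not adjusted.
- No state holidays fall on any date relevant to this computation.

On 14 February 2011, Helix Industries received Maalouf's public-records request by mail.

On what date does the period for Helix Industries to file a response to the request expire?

March 17, 2011

26 days after 14 February 2011 is March 12, 2011.
Service was by mail, adding 5 days: March 12, 2011 + 5 days = March 17, 2011.
March 17, 2011 is a Thursday and not a state holiday, so no extension applies.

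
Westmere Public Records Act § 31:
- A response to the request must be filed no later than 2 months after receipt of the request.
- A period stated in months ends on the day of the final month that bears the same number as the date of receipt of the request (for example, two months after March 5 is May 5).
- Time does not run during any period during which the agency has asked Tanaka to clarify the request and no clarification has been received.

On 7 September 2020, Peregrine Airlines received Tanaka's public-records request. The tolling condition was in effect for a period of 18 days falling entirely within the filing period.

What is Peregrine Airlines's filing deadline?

November 25, 2020

2 months after 7 September 2020 is November 7, 2020.
Tolling adds 18 days: November 7, 2020 + 18 days = November 25, 2020.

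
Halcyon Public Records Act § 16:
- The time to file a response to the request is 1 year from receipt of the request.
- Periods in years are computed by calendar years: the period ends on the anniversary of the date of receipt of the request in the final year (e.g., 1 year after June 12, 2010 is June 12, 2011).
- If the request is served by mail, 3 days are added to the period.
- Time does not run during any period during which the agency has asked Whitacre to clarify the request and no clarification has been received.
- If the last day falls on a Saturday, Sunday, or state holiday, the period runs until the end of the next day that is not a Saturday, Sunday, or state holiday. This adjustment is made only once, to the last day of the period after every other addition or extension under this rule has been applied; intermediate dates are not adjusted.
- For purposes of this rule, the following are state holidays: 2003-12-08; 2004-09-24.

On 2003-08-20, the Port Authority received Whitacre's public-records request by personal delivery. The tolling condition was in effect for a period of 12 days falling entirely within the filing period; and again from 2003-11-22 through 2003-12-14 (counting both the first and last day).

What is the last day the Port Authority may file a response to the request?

1 year after 2003-08-20 is August 20, 2004.
Service was not by mail, so no mail extension applies.
Tolling adds 12 days: August 20, 2004 + 12 days = September 1, 2004.
From November 22, 2003 through December 14, 2003 inclusive is 23 days; tolling adds 23 days: September 1, 2004 + 23 days = September 24, 2004.
September 24, 2004 is a listed holiday; September 25, 2004 is Saturday; September 26, 2004 is Sunday. The next qualifying day is September 27, 2004.

September 27, 2004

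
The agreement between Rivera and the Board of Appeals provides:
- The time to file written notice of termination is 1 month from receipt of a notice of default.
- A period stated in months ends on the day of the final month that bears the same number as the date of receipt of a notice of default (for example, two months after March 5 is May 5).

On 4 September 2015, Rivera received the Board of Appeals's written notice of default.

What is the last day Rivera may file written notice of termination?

October 4, 2015

1 month after 4 September 2015 is October 4, 2015.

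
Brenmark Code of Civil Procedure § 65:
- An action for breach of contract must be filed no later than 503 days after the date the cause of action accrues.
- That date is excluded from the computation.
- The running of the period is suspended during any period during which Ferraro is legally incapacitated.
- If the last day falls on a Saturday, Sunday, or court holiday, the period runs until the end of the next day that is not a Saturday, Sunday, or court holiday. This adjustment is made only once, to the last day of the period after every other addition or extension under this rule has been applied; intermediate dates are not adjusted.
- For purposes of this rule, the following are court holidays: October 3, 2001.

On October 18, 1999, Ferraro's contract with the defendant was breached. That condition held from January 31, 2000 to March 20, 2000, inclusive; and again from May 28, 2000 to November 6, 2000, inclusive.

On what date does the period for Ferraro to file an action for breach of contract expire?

October 4, 2001

503 days after October 18, 1999 is March 4, 2001.
From January 31, 2000 through March 20, 2000 inclusive is 50 days; tolling adds 50 days: March 4, 2001 + 50 days = April 23, 2001.
From May 28, 2000 through November 6, 2000 inclusive is 163 days; tolling adds 163 days: April 23, 2001 + 163 days = October 3, 2001.
October 3, 2001 is a listed holiday. The next qualifying day is October 4, 2001.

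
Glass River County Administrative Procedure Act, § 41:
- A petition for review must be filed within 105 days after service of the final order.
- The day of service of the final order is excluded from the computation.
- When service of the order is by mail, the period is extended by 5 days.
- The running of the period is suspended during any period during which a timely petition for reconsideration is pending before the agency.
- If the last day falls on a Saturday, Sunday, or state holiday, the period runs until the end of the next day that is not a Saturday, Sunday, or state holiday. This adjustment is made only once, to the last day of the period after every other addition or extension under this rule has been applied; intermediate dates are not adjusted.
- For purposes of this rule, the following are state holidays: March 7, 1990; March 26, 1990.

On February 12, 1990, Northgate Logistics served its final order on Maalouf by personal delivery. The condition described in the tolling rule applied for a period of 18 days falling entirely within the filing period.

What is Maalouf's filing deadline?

105 days after February 12, 1990 is May 28, 1990.
Service was not by mail, so no mail extension applies.
Tolling adds 18 days: May 28, 1990 + 18 days = June 15, 1990.
June 15, 1990 is a Friday and not a state holiday, so no extension applies.

June 15, 1990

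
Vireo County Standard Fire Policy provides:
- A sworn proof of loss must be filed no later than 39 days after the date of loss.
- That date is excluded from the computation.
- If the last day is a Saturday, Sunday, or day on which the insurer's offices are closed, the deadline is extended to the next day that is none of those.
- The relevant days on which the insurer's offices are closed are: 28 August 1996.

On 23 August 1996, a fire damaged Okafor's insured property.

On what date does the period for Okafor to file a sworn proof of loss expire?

October 1, 1996

39 days after 23 August 1996 is October 1, 1996.
October 1, 1996 is a Tuesday and not a day on which the insurer's offices are closed, so no extension applies.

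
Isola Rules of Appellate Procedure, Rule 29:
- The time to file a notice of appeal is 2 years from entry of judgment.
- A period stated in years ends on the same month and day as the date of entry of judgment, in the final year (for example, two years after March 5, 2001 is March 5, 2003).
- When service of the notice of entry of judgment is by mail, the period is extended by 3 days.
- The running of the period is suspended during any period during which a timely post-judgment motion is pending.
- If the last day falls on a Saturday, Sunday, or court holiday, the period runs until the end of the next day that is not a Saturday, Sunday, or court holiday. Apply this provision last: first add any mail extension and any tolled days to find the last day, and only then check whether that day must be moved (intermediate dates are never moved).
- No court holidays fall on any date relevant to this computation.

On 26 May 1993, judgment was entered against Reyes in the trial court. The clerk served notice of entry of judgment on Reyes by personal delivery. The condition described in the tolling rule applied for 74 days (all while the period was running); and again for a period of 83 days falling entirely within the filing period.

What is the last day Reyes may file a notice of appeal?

October 30, 1995

2 years after 26 May 1993 is May 26, 1995.
Service was not by mail, so no mail extension applies.
Tolling adds 74 days: May 26, 1995 + 74 days = August 8, 1995.
Tolling adds 83 days: August 8, 1995 + 83 days = October 30, 1995.
October 30, 1995 is a Monday and not a court holiday, so no extension applies.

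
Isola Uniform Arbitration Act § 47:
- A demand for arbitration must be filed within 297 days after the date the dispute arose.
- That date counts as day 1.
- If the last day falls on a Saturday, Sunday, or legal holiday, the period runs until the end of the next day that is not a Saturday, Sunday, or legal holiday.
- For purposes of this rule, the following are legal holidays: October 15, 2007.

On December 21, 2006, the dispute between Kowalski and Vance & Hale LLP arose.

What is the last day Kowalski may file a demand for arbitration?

October 16, 2007

Counting December 21, 2006 as day 1, day 297 is October 13, 2007.
October 13, 2007 is Saturday; October 14, 2007 is Sunday; October 15, 2007 is a listed holiday. The next qualifying day is October 16, 2007.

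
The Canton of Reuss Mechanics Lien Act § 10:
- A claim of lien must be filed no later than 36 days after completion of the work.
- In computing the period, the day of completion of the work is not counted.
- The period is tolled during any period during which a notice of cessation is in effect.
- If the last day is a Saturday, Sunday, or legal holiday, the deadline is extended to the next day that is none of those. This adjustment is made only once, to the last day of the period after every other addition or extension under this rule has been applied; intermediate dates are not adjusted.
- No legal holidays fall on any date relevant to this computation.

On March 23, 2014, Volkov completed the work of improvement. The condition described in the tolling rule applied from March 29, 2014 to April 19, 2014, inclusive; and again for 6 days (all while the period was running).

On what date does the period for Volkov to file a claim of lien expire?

May 26, 2014

36 days after March 23, 2014 is April 28, 2014.
From March 29, 2014 through April 19, 2014 inclusive is 22 days; tolling adds 22 days: April 28, 2014 + 22 days = May 20, 2014.
Tolling adds 6 days: May 20, 2014 + 6 days = May 26, 2014.
May 26, 2014 is a Monday and not a legal holiday, so no extension applies.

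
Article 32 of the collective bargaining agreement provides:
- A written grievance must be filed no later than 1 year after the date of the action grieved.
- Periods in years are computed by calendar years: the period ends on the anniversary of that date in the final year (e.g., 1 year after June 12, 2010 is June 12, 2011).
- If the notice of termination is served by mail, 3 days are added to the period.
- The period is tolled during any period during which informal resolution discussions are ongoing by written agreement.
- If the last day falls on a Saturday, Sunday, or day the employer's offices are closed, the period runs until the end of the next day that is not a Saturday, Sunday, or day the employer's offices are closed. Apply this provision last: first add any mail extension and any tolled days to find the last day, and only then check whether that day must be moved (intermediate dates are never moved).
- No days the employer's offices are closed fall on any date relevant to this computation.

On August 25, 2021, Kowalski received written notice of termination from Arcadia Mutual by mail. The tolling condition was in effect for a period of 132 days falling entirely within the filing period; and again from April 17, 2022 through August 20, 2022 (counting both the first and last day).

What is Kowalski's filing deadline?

1 year after August 25, 2021 is August 25, 2022.
Service was by mail, adding 3 days: August 25, 2022 + 3 days = August 28, 2022.
Tolling adds 132 days: August 28, 2022 + 132 days = January 7, 2023.
From April 17, 2022 through August 20, 2022 inclusive is 126 days; tolling adds 126 days: January 7, 2023 + 126 days = May 13, 2023.
May 13, 2023 is Saturday; May 14, 2023 is Sunday. The next qualifying day is May 15, 2023.

May 15, 2023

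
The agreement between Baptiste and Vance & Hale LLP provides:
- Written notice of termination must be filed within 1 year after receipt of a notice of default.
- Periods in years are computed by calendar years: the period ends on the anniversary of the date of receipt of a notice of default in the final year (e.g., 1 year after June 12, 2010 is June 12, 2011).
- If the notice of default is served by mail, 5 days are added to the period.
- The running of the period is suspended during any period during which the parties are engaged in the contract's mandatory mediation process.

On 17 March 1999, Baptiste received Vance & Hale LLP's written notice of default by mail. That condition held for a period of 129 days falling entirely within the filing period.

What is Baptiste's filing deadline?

July 29, 2000

1 year after 17 March 1999 is March 17, 2000.
Service was by mail, adding 5 days: March 17, 2000 + 5 days = March 22, 2000.
Tolling adds 129 days: March 22, 2000 + 129 days = July 29, 2000.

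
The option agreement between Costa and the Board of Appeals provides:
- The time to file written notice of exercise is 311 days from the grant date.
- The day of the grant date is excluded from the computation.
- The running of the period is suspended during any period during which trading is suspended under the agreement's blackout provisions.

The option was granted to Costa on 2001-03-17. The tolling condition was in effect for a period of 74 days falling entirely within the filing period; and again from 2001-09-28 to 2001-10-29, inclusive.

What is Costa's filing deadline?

311 days after 2001-03-17 is January 22, 2002.
Tolling adds 74 days: January 22, 2002 + 74 days = April 6, 2002.
From September 28, 2001 through October 29, 2001 inclusive is 32 days; tolling adds 32 days: April 6, 2002 + 32 days = May 8, 2002.

May 8, 2002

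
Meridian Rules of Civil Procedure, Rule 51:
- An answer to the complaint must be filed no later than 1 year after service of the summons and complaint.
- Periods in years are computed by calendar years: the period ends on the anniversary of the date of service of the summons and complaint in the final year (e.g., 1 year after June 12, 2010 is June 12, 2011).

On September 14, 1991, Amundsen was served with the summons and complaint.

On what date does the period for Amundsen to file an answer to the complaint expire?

1 year after September 14, 1991 is September 14, 1992.

September 14, 1992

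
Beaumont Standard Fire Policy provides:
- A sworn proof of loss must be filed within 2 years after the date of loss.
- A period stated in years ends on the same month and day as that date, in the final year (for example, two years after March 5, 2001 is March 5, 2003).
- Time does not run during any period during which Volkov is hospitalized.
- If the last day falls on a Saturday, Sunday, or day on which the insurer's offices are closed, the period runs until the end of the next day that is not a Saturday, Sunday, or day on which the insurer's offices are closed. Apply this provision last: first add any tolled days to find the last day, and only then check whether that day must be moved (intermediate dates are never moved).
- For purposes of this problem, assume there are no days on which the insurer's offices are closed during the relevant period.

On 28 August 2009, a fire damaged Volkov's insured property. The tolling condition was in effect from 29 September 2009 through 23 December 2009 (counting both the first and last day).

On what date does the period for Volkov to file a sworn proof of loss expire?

2 years after 28 August 2009 is August 28, 2011.
From September 29, 2009 through December 23, 2009 inclusive is 86 days; tolling adds 86 days: August 28, 2011 + 86 days = November 22, 2011.
November 22, 2011 is a Tuesday and not a day on which the insurer's offices are closed, so no extension applies.

November 22, 2011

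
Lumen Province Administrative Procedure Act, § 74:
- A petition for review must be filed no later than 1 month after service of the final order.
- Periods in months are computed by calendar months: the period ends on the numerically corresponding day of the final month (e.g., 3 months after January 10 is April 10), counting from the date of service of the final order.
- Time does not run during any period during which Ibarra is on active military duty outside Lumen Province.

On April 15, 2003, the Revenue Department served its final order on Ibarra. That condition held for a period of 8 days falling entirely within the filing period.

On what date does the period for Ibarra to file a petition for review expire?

May 23, 2003

1 month after April 15, 2003 is May 15, 2003.
Tolling adds 8 days: May 15, 2003 + 8 days = May 23, 2003.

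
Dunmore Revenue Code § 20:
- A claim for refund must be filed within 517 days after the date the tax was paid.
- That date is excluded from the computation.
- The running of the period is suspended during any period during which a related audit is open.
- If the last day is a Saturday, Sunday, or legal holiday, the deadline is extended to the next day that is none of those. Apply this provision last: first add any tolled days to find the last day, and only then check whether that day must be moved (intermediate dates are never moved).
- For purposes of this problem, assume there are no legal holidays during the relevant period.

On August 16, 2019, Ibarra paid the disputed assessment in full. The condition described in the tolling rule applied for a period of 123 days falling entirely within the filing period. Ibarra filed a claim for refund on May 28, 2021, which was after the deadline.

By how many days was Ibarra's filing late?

11 days

517 days after August 16, 2019 is January 14, 2021.
Tolling adds 123 days: January 14, 2021 + 123 days = May 17, 2021.
May 17, 2021 is a Monday and not a legal holiday, so no extension applies.
The deadline is May 17, 2021; from May 17, 2021 to May 28, 2021 is 11 days.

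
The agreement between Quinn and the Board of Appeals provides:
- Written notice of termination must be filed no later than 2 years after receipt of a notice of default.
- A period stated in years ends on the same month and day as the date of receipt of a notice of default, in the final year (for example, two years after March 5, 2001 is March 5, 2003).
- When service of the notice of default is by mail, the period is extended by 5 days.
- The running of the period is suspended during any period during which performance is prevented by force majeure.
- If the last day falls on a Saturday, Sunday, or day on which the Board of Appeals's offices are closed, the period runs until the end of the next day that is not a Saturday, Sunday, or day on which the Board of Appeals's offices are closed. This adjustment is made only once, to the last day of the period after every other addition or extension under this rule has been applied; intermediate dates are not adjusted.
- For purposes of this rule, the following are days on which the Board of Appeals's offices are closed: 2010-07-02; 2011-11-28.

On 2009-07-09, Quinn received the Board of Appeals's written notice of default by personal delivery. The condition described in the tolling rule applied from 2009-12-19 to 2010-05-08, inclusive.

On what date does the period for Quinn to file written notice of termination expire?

November 29, 2011

2 years after 2009-07-09 is July 9, 2011.
Service was not by mail, so no mail extension applies.
From December 19, 2009 through May 8, 2010 inclusive is 141 days; tolling adds 141 days: July 9, 2011 + 141 days = November 27, 2011.
November 27, 2011 is Sunday; November 28, 2011 is a listed holiday. The next qualifying day is November 29, 2011.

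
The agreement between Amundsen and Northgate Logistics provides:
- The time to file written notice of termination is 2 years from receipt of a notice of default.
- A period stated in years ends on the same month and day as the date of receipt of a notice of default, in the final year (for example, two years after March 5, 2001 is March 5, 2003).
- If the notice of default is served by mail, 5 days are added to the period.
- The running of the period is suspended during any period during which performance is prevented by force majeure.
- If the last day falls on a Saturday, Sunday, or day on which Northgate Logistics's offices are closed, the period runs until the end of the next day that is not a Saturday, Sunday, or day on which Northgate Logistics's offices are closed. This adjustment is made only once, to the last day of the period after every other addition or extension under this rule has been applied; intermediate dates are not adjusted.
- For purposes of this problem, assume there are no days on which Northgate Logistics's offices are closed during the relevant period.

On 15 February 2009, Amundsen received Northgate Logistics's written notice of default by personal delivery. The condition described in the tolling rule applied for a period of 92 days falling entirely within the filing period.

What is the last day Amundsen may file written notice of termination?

2 years after 15 February 2009 is February 15, 2011.
Service was not by mail, so no mail extension applies.
Tolling adds 92 days: February 15, 2011 + 92 days = May 18, 2011.
May 18, 2011 is a Wednesday and not a day on which Northgate Logistics's offices are closed, so no extension applies.

May 18, 2011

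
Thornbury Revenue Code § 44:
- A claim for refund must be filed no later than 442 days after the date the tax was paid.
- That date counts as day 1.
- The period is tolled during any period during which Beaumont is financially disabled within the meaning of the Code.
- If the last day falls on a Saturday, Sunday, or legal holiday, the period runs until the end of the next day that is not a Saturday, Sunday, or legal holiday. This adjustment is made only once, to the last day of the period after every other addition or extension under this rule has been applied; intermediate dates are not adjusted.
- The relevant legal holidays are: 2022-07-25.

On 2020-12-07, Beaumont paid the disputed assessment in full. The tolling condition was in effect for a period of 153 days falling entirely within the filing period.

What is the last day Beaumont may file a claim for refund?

Counting 2020-12-07 as day 1, day 442 is February 21, 2022.
Tolling adds 153 days: February 21, 2022 + 153 days = July 24, 2022.
July 24, 2022 is Sunday; July 25, 2022 is a listed holiday. The next qualifying day is July 26, 2022.

July 26, 2022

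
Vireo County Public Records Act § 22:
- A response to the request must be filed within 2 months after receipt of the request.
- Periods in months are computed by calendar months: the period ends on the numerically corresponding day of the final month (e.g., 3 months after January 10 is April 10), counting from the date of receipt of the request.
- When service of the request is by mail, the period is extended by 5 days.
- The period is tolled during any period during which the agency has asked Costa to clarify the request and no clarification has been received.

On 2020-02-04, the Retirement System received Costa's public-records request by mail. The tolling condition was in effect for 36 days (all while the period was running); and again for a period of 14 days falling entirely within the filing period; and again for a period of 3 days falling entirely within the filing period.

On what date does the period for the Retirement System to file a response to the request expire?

2 months after 2020-02-04 is April 4, 2020.
Service was by mail, adding 5 days: April 4, 2020 + 5 days = April 9, 2020.
Tolling adds 36 days: April 9, 2020 + 36 days = May 15, 2020.
Tolling adds 14 days: May 15, 2020 + 14 days = May 29, 2020.
Tolling adds 3 days: May 29, 2020 + 3 days = June 1, 2020.

June 1, 2020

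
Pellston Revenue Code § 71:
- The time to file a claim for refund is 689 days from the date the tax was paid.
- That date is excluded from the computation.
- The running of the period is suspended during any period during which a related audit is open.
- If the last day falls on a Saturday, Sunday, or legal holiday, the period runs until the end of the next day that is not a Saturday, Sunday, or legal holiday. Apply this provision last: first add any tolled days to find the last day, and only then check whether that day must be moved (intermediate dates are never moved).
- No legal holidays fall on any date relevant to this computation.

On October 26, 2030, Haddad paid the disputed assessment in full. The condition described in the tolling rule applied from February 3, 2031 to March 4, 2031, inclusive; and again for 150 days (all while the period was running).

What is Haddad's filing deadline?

March 14, 2033

689 days after October 26, 2030 is September 14, 2032.
From February 3, 2031 through March 4, 2031 inclusive is 30 days; tolling adds 30 days: September 14, 2032 + 30 days = October 14, 2032.
Tolling adds 150 days: October 14, 2032 + 150 days = March 13, 2033.
March 13, 2033 is Sunday. The next qualifying day is March 14, 2033.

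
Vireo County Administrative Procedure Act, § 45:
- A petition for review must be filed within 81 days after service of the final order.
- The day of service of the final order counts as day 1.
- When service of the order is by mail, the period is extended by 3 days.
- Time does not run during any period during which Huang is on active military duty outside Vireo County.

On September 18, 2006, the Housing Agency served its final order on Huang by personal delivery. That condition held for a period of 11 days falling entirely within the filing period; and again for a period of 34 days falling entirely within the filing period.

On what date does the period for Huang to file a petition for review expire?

Counting September 18, 2006 as day 1, day 81 is December 7, 2006.
Service was not by mail, so no mail extension applies.
Tolling adds 11 days: December 7, 2006 + 11 days = December 18, 2006.
Tolling adds 34 days: December 18, 2006 + 34 days = January 21, 2007.

January 21, 2007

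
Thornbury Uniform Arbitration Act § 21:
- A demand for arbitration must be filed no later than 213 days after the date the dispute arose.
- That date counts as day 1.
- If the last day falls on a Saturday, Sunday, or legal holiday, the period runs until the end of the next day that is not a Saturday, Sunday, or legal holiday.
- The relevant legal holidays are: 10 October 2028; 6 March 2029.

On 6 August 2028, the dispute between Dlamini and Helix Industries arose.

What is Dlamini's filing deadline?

Counting 6 August 2028 as day 1, day 213 is March 6, 2029.
March 6, 2029 is a listed holiday. The next qualifying day is March 7, 2029.

March 7, 2029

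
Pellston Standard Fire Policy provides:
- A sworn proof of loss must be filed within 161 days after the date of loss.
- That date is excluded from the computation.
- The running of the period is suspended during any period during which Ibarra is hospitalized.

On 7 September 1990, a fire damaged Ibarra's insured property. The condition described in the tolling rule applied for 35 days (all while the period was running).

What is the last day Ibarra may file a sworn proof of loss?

March 22, 1991

161 days after 7 September 1990 is February 15, 1991.
Tolling adds 35 days: February 15, 1991 + 35 days = March 22, 1991.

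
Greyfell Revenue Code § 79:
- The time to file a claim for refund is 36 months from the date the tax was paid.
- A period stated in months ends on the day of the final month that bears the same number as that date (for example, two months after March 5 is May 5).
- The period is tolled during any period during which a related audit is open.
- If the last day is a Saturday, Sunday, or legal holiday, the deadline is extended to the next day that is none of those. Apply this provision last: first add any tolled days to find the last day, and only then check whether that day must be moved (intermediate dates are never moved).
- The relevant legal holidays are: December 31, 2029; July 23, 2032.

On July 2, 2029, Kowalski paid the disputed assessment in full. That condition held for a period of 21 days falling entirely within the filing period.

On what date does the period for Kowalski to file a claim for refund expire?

July 26, 2032

36 months after July 2, 2029 is July 2, 2032.
Tolling adds 21 days: July 2, 2032 + 21 days = July 23, 2032.
July 23, 2032 is a listed holiday; July 24, 2032 is Saturday; July 25, 2032 is Sunday. The next qualifying day is July 26, 2032.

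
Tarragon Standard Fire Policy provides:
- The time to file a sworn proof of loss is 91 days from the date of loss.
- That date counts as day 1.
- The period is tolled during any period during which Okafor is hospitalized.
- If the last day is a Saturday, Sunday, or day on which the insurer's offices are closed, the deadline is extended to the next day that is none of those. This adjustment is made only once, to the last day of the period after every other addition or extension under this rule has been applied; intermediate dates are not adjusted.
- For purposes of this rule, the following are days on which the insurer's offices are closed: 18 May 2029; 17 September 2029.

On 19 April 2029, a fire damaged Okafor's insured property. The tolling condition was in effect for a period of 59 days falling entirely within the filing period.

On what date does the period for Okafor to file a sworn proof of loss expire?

September 18, 2029

Counting 19 April 2029 as day 1, day 91 is July 18, 2029.
Tolling adds 59 days: July 18, 2029 + 59 days = September 15, 2029.
September 15, 2029 is Saturday; September 16, 2029 is Sunday; September 17, 2029 is a listed holiday. The next qualifying day is September 18, 2029.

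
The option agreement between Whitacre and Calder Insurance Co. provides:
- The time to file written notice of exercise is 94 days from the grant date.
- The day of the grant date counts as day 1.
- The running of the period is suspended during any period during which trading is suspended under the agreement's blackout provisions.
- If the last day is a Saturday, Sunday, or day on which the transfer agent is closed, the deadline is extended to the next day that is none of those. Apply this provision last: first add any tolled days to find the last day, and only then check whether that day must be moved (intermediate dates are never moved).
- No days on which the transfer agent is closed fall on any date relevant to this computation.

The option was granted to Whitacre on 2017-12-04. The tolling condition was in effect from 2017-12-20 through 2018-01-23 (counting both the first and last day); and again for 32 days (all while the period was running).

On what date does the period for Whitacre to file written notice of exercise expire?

Counting 2017-12-04 as day 1, day 94 is March 7, 2018.
From December 20, 2017 through January 23, 2018 inclusive is 35 days; tolling adds 35 days: March 7, 2018 + 35 days = April 11, 2018.
Tolling adds 32 days: April 11, 2018 + 32 days = May 13, 2018.
May 13, 2018 is Sunday. The next qualifying day is May 14, 2018.

May 14, 2018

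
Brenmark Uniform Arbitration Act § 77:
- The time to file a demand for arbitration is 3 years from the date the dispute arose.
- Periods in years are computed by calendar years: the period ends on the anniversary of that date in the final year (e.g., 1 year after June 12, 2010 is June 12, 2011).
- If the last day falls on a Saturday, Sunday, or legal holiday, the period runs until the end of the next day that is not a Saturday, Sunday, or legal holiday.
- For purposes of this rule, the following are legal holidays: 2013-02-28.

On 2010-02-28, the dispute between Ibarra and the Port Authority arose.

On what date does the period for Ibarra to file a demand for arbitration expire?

March 1, 2013

3 years after 2010-02-28 is February 28, 2013.
February 28, 2013 is a listed holiday. The next qualifying day is March 1, 2013.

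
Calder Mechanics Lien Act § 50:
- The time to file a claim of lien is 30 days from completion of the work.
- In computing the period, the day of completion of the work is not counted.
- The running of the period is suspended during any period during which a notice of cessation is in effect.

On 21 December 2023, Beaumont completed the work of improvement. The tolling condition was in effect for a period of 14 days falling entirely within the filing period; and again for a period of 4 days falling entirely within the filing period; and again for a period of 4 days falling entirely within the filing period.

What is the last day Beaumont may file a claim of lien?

February 11, 2024

30 days after 21 December 2023 is January 20, 2024.
Tolling adds 14 days: January 20, 2024 + 14 days = February 3, 2024.
Tolling adds 4 days: February 3, 2024 + 4 days = February 7, 2024.
Tolling adds 4 days: February 7, 2024 + 4 days = February 11, 2024.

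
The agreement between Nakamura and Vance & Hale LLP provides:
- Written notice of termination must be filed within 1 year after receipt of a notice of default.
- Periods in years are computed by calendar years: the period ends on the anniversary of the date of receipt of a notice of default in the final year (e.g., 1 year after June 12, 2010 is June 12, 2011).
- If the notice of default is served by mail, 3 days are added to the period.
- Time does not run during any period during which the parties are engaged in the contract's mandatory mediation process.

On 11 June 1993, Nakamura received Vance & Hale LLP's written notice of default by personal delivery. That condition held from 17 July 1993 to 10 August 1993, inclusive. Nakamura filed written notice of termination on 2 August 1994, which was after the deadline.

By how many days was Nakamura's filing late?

1 year after 11 June 1993 is June 11, 1994.
Service was not by mail, so no mail extension applies.
From July 17, 1993 through August 10, 1993 inclusive is 25 days; tolling adds 25 days: June 11, 1994 + 25 days = July 6, 1994.
The deadline is July 6, 1994; from July 6, 1994 to August 2, 1994 is 27 days.

27 days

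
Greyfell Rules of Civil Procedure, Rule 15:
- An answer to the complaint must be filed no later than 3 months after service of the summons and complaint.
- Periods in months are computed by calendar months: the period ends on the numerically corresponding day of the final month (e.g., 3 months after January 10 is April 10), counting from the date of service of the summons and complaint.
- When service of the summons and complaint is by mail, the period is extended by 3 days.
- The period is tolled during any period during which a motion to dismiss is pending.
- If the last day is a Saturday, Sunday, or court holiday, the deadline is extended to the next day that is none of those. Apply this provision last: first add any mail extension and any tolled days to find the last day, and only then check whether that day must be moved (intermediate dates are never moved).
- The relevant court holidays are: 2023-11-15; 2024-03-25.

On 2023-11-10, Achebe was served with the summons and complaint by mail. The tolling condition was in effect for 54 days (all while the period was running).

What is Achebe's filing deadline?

April 8, 2024

3 months after 2023-11-10 is February 10, 2024.
Service was by mail, adding 3 days: February 10, 2024 + 3 days = February 13, 2024.
Tolling adds 54 days: February 13, 2024 + 54 days = April 7, 2024.
April 7, 2024 is Sunday. The next qualifying day is April 8, 2024.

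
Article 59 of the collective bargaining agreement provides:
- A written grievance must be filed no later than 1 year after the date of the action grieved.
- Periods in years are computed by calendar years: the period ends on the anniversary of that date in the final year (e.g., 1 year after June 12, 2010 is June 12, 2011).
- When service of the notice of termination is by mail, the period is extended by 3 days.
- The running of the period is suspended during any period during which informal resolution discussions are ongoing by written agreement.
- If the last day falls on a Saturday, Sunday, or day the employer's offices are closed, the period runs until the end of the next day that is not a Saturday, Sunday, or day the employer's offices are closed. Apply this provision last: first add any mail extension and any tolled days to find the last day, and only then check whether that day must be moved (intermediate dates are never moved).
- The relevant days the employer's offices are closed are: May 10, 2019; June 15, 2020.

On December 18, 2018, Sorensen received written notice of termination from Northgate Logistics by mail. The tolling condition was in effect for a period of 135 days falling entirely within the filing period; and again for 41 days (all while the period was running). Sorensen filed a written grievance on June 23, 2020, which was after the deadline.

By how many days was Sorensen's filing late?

1 year after December 18, 2018 is December 18, 2019.
Service was by mail, adding 3 days: December 18, 2019 + 3 days = December 21, 2019.
Tolling adds 135 days: December 21, 2019 + 135 days = May 4, 2020.
Tolling adds 41 days: May 4, 2020 + 41 days = June 14, 2020.
June 14, 2020 is Sunday; June 15, 2020 is a listed holiday. The next qualifying day is June 16, 2020.
The deadline is June 16, 2020; from June 16, 2020 to June 23, 2020 is 7 days.

7 days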